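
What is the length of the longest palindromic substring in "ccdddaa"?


Input: "ccdddaa"
Checking substrings for palindromes:
  [2:5] "ddd" (len 3) => palindrome
  [0:2] "cc" (len 2) => palindrome
  [2:4] "dd" (len 2) => palindrome
  [3:5] "dd" (len 2) => palindrome
  [5:7] "aa" (len 2) => palindrome
Longest palindromic substring: "ddd" with length 3

3


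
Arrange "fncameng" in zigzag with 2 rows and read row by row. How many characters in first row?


Zigzag "fncameng" into 2 rows:
Placing characters:
  'f' => row 0
  'n' => row 1
  'c' => row 0
  'a' => row 1
  'm' => row 0
  'e' => row 1
  'n' => row 0
  'g' => row 1
Rows:
  Row 0: "fcmn"
  Row 1: "naeg"
First row length: 4

4


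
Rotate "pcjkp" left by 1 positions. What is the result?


Input: "pcjkp", rotate left by 1
First 1 characters: "p"
Remaining characters: "cjkp"
Concatenate remaining + first: "cjkp" + "p" = "cjkpp"

cjkpp


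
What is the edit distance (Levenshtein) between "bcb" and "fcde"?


Computing edit distance: "bcb" -> "fcde"
DP table:
           f    c    d    e
      0    1    2    3    4
  b   1    1    2    3    4
  c   2    2    1    2    3
  b   3    3    2    2    3
Edit distance = dp[3][4] = 3

3


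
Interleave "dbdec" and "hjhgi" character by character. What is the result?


Interleaving "dbdec" and "hjhgi":
  Position 0: 'd' from first, 'h' from second => "dh"
  Position 1: 'b' from first, 'j' from second => "bj"
  Position 2: 'd' from first, 'h' from second => "dh"
  Position 3: 'e' from first, 'g' from second => "eg"
  Position 4: 'c' from first, 'i' from second => "ci"
Result: dhbjdhegci

dhbjdhegci


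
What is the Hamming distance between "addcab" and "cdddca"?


Comparing "addcab" and "cdddca" position by position:
  Position 0: 'a' vs 'c' => differ
  Position 1: 'd' vs 'd' => same
  Position 2: 'd' vs 'd' => same
  Position 3: 'c' vs 'd' => differ
  Position 4: 'a' vs 'c' => differ
  Position 5: 'b' vs 'a' => differ
Total differences (Hamming distance): 4

4


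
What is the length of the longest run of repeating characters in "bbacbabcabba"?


Input: "bbacbabcabba"
Scanning for longest run:
  Position 1 ('b'): continues run of 'b', length=2
  Position 2 ('a'): new char, reset run to 1
  Position 3 ('c'): new char, reset run to 1
  Position 4 ('b'): new char, reset run to 1
  Position 5 ('a'): new char, reset run to 1
  Position 6 ('b'): new char, reset run to 1
  Position 7 ('c'): new char, reset run to 1
  Position 8 ('a'): new char, reset run to 1
  Position 9 ('b'): new char, reset run to 1
  Position 10 ('b'): continues run of 'b', length=2
  Position 11 ('a'): new char, reset run to 1
Longest run: 'b' with length 2

2


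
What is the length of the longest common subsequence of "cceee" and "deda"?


LCS of "cceee" and "deda"
DP table:
           d    e    d    a
      0    0    0    0    0
  c   0    0    0    0    0
  c   0    0    0    0    0
  e   0    0    1    1    1
  e   0    0    1    1    1
  e   0    0    1    1    1
LCS length = dp[5][4] = 1

1


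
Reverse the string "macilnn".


Input: macilnn
Reading characters right to left:
  Position 6: 'n'
  Position 5: 'n'
  Position 4: 'l'
  Position 3: 'i'
  Position 2: 'c'
  Position 1: 'a'
  Position 0: 'm'
Reversed: nnlicam

nnlicam


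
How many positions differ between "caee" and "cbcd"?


Comparing "caee" and "cbcd" position by position:
  Position 0: 'c' vs 'c' => same
  Position 1: 'a' vs 'b' => DIFFER
  Position 2: 'e' vs 'c' => DIFFER
  Position 3: 'e' vs 'd' => DIFFER
Positions that differ: 3

3


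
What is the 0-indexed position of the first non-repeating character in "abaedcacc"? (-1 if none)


Input: abaedcacc
Character frequencies:
  'a': 3
  'b': 1
  'c': 3
  'd': 1
  'e': 1
Scanning left to right for freq == 1:
  Position 0 ('a'): freq=3, skip
  Position 1 ('b'): unique! => answer = 1

1


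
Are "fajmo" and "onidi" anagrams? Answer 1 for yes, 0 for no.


Strings: "fajmo", "onidi"
Sorted first:  afjmo
Sorted second: diino
Differ at position 0: 'a' vs 'd' => not anagrams

0


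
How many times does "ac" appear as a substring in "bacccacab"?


Searching for "ac" in "bacccacab"
Scanning each position:
  Position 0: "ba" => no
  Position 1: "ac" => MATCH
  Position 2: "cc" => no
  Position 3: "cc" => no
  Position 4: "ca" => no
  Position 5: "ac" => MATCH
  Position 6: "ca" => no
  Position 7: "ab" => no
Total occurrences: 2

2


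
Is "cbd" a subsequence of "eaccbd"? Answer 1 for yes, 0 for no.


Check if "cbd" is a subsequence of "eaccbd"
Greedy scan:
  Position 0 ('e'): no match needed
  Position 1 ('a'): no match needed
  Position 2 ('c'): matches sub[0] = 'c'
  Position 3 ('c'): no match needed
  Position 4 ('b'): matches sub[1] = 'b'
  Position 5 ('d'): matches sub[2] = 'd'
All 3 characters matched => is a subsequence

1


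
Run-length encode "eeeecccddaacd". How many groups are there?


Input: eeeecccddaacd
Scanning for consecutive runs:
  Group 1: 'e' x 4 (positions 0-3)
  Group 2: 'c' x 3 (positions 4-6)
  Group 3: 'd' x 2 (positions 7-8)
  Group 4: 'a' x 2 (positions 9-10)
  Group 5: 'c' x 1 (positions 11-11)
  Group 6: 'd' x 1 (positions 12-12)
Total groups: 6

6


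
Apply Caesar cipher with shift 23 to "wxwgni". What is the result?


Caesar cipher: shift "wxwgni" by 23
  'w' (pos 22) + 23 = pos 19 = 't'
  'x' (pos 23) + 23 = pos 20 = 'u'
  'w' (pos 22) + 23 = pos 19 = 't'
  'g' (pos 6) + 23 = pos 3 = 'd'
  'n' (pos 13) + 23 = pos 10 = 'k'
  'i' (pos 8) + 23 = pos 5 = 'f'
Result: tutdkf

tutdkf


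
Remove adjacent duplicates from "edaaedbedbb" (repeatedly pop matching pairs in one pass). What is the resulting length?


Input: edaaedbedbb
Stack-based adjacent duplicate removal:
  Read 'e': push. Stack: e
  Read 'd': push. Stack: ed
  Read 'a': push. Stack: eda
  Read 'a': matches stack top 'a' => pop. Stack: ed
  Read 'e': push. Stack: ede
  Read 'd': push. Stack: eded
  Read 'b': push. Stack: ededb
  Read 'e': push. Stack: ededbe
  Read 'd': push. Stack: ededbed
  Read 'b': push. Stack: ededbedb
  Read 'b': matches stack top 'b' => pop. Stack: ededbed
Final stack: "ededbed" (length 7)

7


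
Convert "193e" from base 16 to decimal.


Input: "193e" in base 16
Positional expansion:
  Digit '1' (value 1) x 16^3 = 4096
  Digit '9' (value 9) x 16^2 = 2304
  Digit '3' (value 3) x 16^1 = 48
  Digit 'e' (value 14) x 16^0 = 14
Sum = 6462

6462


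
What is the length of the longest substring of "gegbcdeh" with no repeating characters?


Input: "gegbcdeh"
Sliding window (track last position of each char):
  Position 0 ('g'): window [0,0] length 1 -- new best
  Position 1 ('e'): window [0,1] length 2 -- new best
  Position 2 ('g'): repeat (last at 0), move window start to 1
  Position 2 ('g'): window [1,2] length 2
  Position 3 ('b'): window [1,3] length 3 -- new best
  Position 4 ('c'): window [1,4] length 4 -- new best
  Position 5 ('d'): window [1,5] length 5 -- new best
  Position 6 ('e'): repeat (last at 1), move window start to 2
  Position 6 ('e'): window [2,6] length 5
  Position 7 ('h'): window [2,7] length 6 -- new best
Longest substring with no repeats: "gbcdeh" with length 6

6


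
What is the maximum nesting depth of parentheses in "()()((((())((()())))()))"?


Input: "()()((((())((()())))()))"
Tracking depth:
  Position 0 '(': depth becomes 1
  Position 1 ')': depth becomes 0
  Position 2 '(': depth becomes 1
  Position 3 ')': depth becomes 0
  Position 4 '(': depth becomes 1
  Position 5 '(': depth becomes 2
  Position 6 '(': depth becomes 3
  Position 7 '(': depth becomes 4
  Position 8 '(': depth becomes 5
  Position 9 ')': depth becomes 4
  Position 10 ')': depth becomes 3
  Position 11 '(': depth becomes 4
  Position 12 '(': depth becomes 5
  Position 13 '(': depth becomes 6
  Position 14 ')': depth becomes 5
  Position 15 '(': depth becomes 6
  Position 16 ')': depth becomes 5
  Position 17 ')': depth becomes 4
  Position 18 ')': depth becomes 3
  Position 19 ')': depth becomes 2
  Position 20 '(': depth becomes 3
  Position 21 ')': depth becomes 2
  Position 22 ')': depth becomes 1
  Position 23 ')': depth becomes 0
Maximum depth reached: 6

6


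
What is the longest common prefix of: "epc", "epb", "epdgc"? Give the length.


Words: epc, epb, epdgc
  Position 0: all 'e' => match
  Position 1: all 'p' => match
  Position 2: ('c', 'b', 'd') => mismatch, stop
LCP = "ep" (length 2)

2


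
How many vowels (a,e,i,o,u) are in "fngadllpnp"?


Input: fngadllpnp
Checking each character:
  'f' at position 0: consonant
  'n' at position 1: consonant
  'g' at position 2: consonant
  'a' at position 3: vowel (running total: 1)
  'd' at position 4: consonant
  'l' at position 5: consonant
  'l' at position 6: consonant
  'p' at position 7: consonant
  'n' at position 8: consonant
  'p' at position 9: consonant
Total vowels: 1

1


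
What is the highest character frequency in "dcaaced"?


Input: dcaaced
Character counts:
  'a': 2
  'c': 2
  'd': 2
  'e': 1
Maximum frequency: 2

2


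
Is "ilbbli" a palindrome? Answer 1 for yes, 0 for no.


Input: ilbbli
Reversed: ilbbli
  Compare pos 0 ('i') with pos 5 ('i'): match
  Compare pos 1 ('l') with pos 4 ('l'): match
  Compare pos 2 ('b') with pos 3 ('b'): match
Result: palindrome

1


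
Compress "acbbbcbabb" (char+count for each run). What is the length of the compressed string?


Input: acbbbcbabb
Runs:
  'a' x 1 => "a1"
  'c' x 1 => "c1"
  'b' x 3 => "b3"
  'c' x 1 => "c1"
  'b' x 1 => "b1"
  'a' x 1 => "a1"
  'b' x 2 => "b2"
Compressed: "a1c1b3c1b1a1b2"
Compressed length: 14

14


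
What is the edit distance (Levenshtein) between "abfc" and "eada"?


Computing edit distance: "abfc" -> "eada"
DP table:
           e    a    d    a
      0    1    2    3    4
  a   1    1    1    2    3
  b   2    2    2    2    3
  f   3    3    3    3    3
  c   4    4    4    4    4
Edit distance = dp[4][4] = 4

4


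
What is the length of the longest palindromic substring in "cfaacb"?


Input: "cfaacb"
Checking substrings for palindromes:
  [2:4] "aa" (len 2) => palindrome
Longest palindromic substring: "aa" with length 2

2


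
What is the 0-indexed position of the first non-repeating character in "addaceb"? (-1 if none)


Input: addaceb
Character frequencies:
  'a': 2
  'b': 1
  'c': 1
  'd': 2
  'e': 1
Scanning left to right for freq == 1:
  Position 0 ('a'): freq=2, skip
  Position 1 ('d'): freq=2, skip
  Position 2 ('d'): freq=2, skip
  Position 3 ('a'): freq=2, skip
  Position 4 ('c'): unique! => answer = 4

4


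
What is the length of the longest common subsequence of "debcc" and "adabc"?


LCS of "debcc" and "adabc"
DP table:
           a    d    a    b    c
      0    0    0    0    0    0
  d   0    0    1    1    1    1
  e   0    0    1    1    1    1
  b   0    0    1    1    2    2
  c   0    0    1    1    2    3
  c   0    0    1    1    2    3
LCS length = dp[5][5] = 3

3


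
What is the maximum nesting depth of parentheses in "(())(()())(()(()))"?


Input: "(())(()())(()(()))"
Tracking depth:
  Position 0 '(': depth becomes 1
  Position 1 '(': depth becomes 2
  Position 2 ')': depth becomes 1
  Position 3 ')': depth becomes 0
  Position 4 '(': depth becomes 1
  Position 5 '(': depth becomes 2
  Position 6 ')': depth becomes 1
  Position 7 '(': depth becomes 2
  Position 8 ')': depth becomes 1
  Position 9 ')': depth becomes 0
  Position 10 '(': depth becomes 1
  Position 11 '(': depth becomes 2
  Position 12 ')': depth becomes 1
  Position 13 '(': depth becomes 2
  Position 14 '(': depth becomes 3
  Position 15 ')': depth becomes 2
  Position 16 ')': depth becomes 1
  Position 17 ')': depth becomes 0
Maximum depth reached: 3

3


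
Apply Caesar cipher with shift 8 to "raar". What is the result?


Caesar cipher: shift "raar" by 8
  'r' (pos 17) + 8 = pos 25 = 'z'
  'a' (pos 0) + 8 = pos 8 = 'i'
  'a' (pos 0) + 8 = pos 8 = 'i'
  'r' (pos 17) + 8 = pos 25 = 'z'
Result: ziiz

ziiz


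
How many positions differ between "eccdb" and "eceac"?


Comparing "eccdb" and "eceac" position by position:
  Position 0: 'e' vs 'e' => same
  Position 1: 'c' vs 'c' => same
  Position 2: 'c' vs 'e' => DIFFER
  Position 3: 'd' vs 'a' => DIFFER
  Position 4: 'b' vs 'c' => DIFFER
Positions that differ: 3

3


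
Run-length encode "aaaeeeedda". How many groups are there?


Input: aaaeeeedda
Scanning for consecutive runs:
  Group 1: 'a' x 3 (positions 0-2)
  Group 2: 'e' x 4 (positions 3-6)
  Group 3: 'd' x 2 (positions 7-8)
  Group 4: 'a' x 1 (positions 9-9)
Total groups: 4

4


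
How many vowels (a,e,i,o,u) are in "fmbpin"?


Input: fmbpin
Checking each character:
  'f' at position 0: consonant
  'm' at position 1: consonant
  'b' at position 2: consonant
  'p' at position 3: consonant
  'i' at position 4: vowel (running total: 1)
  'n' at position 5: consonant
Total vowels: 1

1


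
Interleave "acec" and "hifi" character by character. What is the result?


Interleaving "acec" and "hifi":
  Position 0: 'a' from first, 'h' from second => "ah"
  Position 1: 'c' from first, 'i' from second => "ci"
  Position 2: 'e' from first, 'f' from second => "ef"
  Position 3: 'c' from first, 'i' from second => "ci"
Result: ahciefci

ahciefci


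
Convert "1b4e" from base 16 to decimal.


Input: "1b4e" in base 16
Positional expansion:
  Digit '1' (value 1) x 16^3 = 4096
  Digit 'b' (value 11) x 16^2 = 2816
  Digit '4' (value 4) x 16^1 = 64
  Digit 'e' (value 14) x 16^0 = 14
Sum = 6990

6990


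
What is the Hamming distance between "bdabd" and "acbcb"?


Comparing "bdabd" and "acbcb" position by position:
  Position 0: 'b' vs 'a' => differ
  Position 1: 'd' vs 'c' => differ
  Position 2: 'a' vs 'b' => differ
  Position 3: 'b' vs 'c' => differ
  Position 4: 'd' vs 'b' => differ
Total differences (Hamming distance): 5

5


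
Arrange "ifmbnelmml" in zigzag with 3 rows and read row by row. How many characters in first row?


Zigzag "ifmbnelmml" into 3 rows:
Placing characters:
  'i' => row 0
  'f' => row 1
  'm' => row 2
  'b' => row 1
  'n' => row 0
  'e' => row 1
  'l' => row 2
  'm' => row 1
  'm' => row 0
  'l' => row 1
Rows:
  Row 0: "inm"
  Row 1: "fbeml"
  Row 2: "ml"
First row length: 3

3


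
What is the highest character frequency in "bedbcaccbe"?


Input: bedbcaccbe
Character counts:
  'a': 1
  'b': 3
  'c': 3
  'd': 1
  'e': 2
Maximum frequency: 3

3


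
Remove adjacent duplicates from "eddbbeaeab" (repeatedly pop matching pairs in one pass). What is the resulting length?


Input: eddbbeaeab
Stack-based adjacent duplicate removal:
  Read 'e': push. Stack: e
  Read 'd': push. Stack: ed
  Read 'd': matches stack top 'd' => pop. Stack: e
  Read 'b': push. Stack: eb
  Read 'b': matches stack top 'b' => pop. Stack: e
  Read 'e': matches stack top 'e' => pop. Stack: (empty)
  Read 'a': push. Stack: a
  Read 'e': push. Stack: ae
  Read 'a': push. Stack: aea
  Read 'b': push. Stack: aeab
Final stack: "aeab" (length 4)

4


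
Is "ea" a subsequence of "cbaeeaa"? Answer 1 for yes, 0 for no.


Check if "ea" is a subsequence of "cbaeeaa"
Greedy scan:
  Position 0 ('c'): no match needed
  Position 1 ('b'): no match needed
  Position 2 ('a'): no match needed
  Position 3 ('e'): matches sub[0] = 'e'
  Position 4 ('e'): no match needed
  Position 5 ('a'): matches sub[1] = 'a'
  Position 6 ('a'): no match needed
All 2 characters matched => is a subsequence

1


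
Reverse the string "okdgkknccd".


Input: okdgkknccd
Reading characters right to left:
  Position 9: 'd'
  Position 8: 'c'
  Position 7: 'c'
  Position 6: 'n'
  Position 5: 'k'
  Position 4: 'k'
  Position 3: 'g'
  Position 2: 'd'
  Position 1: 'k'
  Position 0: 'o'
Reversed: dccnkkgdko

dccnkkgdko


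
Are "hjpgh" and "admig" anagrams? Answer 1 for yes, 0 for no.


Strings: "hjpgh", "admig"
Sorted first:  ghhjp
Sorted second: adgim
Differ at position 0: 'g' vs 'a' => not anagrams

0


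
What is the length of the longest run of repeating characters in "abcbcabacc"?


Input: "abcbcabacc"
Scanning for longest run:
  Position 1 ('b'): new char, reset run to 1
  Position 2 ('c'): new char, reset run to 1
  Position 3 ('b'): new char, reset run to 1
  Position 4 ('c'): new char, reset run to 1
  Position 5 ('a'): new char, reset run to 1
  Position 6 ('b'): new char, reset run to 1
  Position 7 ('a'): new char, reset run to 1
  Position 8 ('c'): new char, reset run to 1
  Position 9 ('c'): continues run of 'c', length=2
Longest run: 'c' with length 2

2


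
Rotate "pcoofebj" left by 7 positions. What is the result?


Input: "pcoofebj", rotate left by 7
First 7 characters: "pcoofeb"
Remaining characters: "j"
Concatenate remaining + first: "j" + "pcoofeb" = "jpcoofeb"

jpcoofeb


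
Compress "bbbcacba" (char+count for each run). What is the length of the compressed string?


Input: bbbcacba
Runs:
  'b' x 3 => "b3"
  'c' x 1 => "c1"
  'a' x 1 => "a1"
  'c' x 1 => "c1"
  'b' x 1 => "b1"
  'a' x 1 => "a1"
Compressed: "b3c1a1c1b1a1"
Compressed length: 12

12


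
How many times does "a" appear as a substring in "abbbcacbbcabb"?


Searching for "a" in "abbbcacbbcabb"
Scanning each position:
  Position 0: "a" => MATCH
  Position 1: "b" => no
  Position 2: "b" => no
  Position 3: "b" => no
  Position 4: "c" => no
  Position 5: "a" => MATCH
  Position 6: "c" => no
  Position 7: "b" => no
  Position 8: "b" => no
  Position 9: "c" => no
  Position 10: "a" => MATCH
  Position 11: "b" => no
  Position 12: "b" => no
Total occurrences: 3

3


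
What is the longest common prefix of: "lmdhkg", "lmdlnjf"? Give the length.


Words: lmdhkg, lmdlnjf
  Position 0: all 'l' => match
  Position 1: all 'm' => match
  Position 2: all 'd' => match
  Position 3: ('h', 'l') => mismatch, stop
LCP = "lmd" (length 3)

3


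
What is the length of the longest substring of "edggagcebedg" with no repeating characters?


Input: "edggagcebedg"
Sliding window (track last position of each char):
  Position 0 ('e'): window [0,0] length 1 -- new best
  Position 1 ('d'): window [0,1] length 2 -- new best
  Position 2 ('g'): window [0,2] length 3 -- new best
  Position 3 ('g'): repeat (last at 2), move window start to 3
  Position 3 ('g'): window [3,3] length 1
  Position 4 ('a'): window [3,4] length 2
  Position 5 ('g'): repeat (last at 3), move window start to 4
  Position 5 ('g'): window [4,5] length 2
  Position 6 ('c'): window [4,6] length 3
  Position 7 ('e'): window [4,7] length 4 -- new best
  Position 8 ('b'): window [4,8] length 5 -- new best
  Position 9 ('e'): repeat (last at 7), move window start to 8
  Position 9 ('e'): window [8,9] length 2
  Position 10 ('d'): window [8,10] length 3
  Position 11 ('g'): window [8,11] length 4
Longest substring with no repeats: "agceb" with length 5

5


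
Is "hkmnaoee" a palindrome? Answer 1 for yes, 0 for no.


Input: hkmnaoee
Reversed: eeoanmkh
  Compare pos 0 ('h') with pos 7 ('e'): MISMATCH
  Compare pos 1 ('k') with pos 6 ('e'): MISMATCH
  Compare pos 2 ('m') with pos 5 ('o'): MISMATCH
  Compare pos 3 ('n') with pos 4 ('a'): MISMATCH
Result: not a palindrome

0


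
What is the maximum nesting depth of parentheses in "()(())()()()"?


Input: "()(())()()()"
Tracking depth:
  Position 0 '(': depth becomes 1
  Position 1 ')': depth becomes 0
  Position 2 '(': depth becomes 1
  Position 3 '(': depth becomes 2
  Position 4 ')': depth becomes 1
  Position 5 ')': depth becomes 0
  Position 6 '(': depth becomes 1
  Position 7 ')': depth becomes 0
  Position 8 '(': depth becomes 1
  Position 9 ')': depth becomes 0
  Position 10 '(': depth becomes 1
  Position 11 ')': depth becomes 0
Maximum depth reached: 2

2


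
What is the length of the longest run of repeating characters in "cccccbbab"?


Input: "cccccbbab"
Scanning for longest run:
  Position 1 ('c'): continues run of 'c', length=2
  Position 2 ('c'): continues run of 'c', length=3
  Position 3 ('c'): continues run of 'c', length=4
  Position 4 ('c'): continues run of 'c', length=5
  Position 5 ('b'): new char, reset run to 1
  Position 6 ('b'): continues run of 'b', length=2
  Position 7 ('a'): new char, reset run to 1
  Position 8 ('b'): new char, reset run to 1
Longest run: 'c' with length 5

5


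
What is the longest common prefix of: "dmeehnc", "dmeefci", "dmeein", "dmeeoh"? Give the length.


Words: dmeehnc, dmeefci, dmeein, dmeeoh
  Position 0: all 'd' => match
  Position 1: all 'm' => match
  Position 2: all 'e' => match
  Position 3: all 'e' => match
  Position 4: ('h', 'f', 'i', 'o') => mismatch, stop
LCP = "dmee" (length 4)

4


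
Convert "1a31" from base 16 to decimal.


Input: "1a31" in base 16
Positional expansion:
  Digit '1' (value 1) x 16^3 = 4096
  Digit 'a' (value 10) x 16^2 = 2560
  Digit '3' (value 3) x 16^1 = 48
  Digit '1' (value 1) x 16^0 = 1
Sum = 6705

6705


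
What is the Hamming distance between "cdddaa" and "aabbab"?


Comparing "cdddaa" and "aabbab" position by position:
  Position 0: 'c' vs 'a' => differ
  Position 1: 'd' vs 'a' => differ
  Position 2: 'd' vs 'b' => differ
  Position 3: 'd' vs 'b' => differ
  Position 4: 'a' vs 'a' => same
  Position 5: 'a' vs 'b' => differ
Total differences (Hamming distance): 5

5


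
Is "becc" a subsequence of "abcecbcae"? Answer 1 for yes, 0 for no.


Check if "becc" is a subsequence of "abcecbcae"
Greedy scan:
  Position 0 ('a'): no match needed
  Position 1 ('b'): matches sub[0] = 'b'
  Position 2 ('c'): no match needed
  Position 3 ('e'): matches sub[1] = 'e'
  Position 4 ('c'): matches sub[2] = 'c'
  Position 5 ('b'): no match needed
  Position 6 ('c'): matches sub[3] = 'c'
  Position 7 ('a'): no match needed
  Position 8 ('e'): no match needed
All 4 characters matched => is a subsequence

1


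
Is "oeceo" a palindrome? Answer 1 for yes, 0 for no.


Input: oeceo
Reversed: oeceo
  Compare pos 0 ('o') with pos 4 ('o'): match
  Compare pos 1 ('e') with pos 3 ('e'): match
Result: palindrome

1


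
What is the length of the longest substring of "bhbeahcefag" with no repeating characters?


Input: "bhbeahcefag"
Sliding window (track last position of each char):
  Position 0 ('b'): window [0,0] length 1 -- new best
  Position 1 ('h'): window [0,1] length 2 -- new best
  Position 2 ('b'): repeat (last at 0), move window start to 1
  Position 2 ('b'): window [1,2] length 2
  Position 3 ('e'): window [1,3] length 3 -- new best
  Position 4 ('a'): window [1,4] length 4 -- new best
  Position 5 ('h'): repeat (last at 1), move window start to 2
  Position 5 ('h'): window [2,5] length 4
  Position 6 ('c'): window [2,6] length 5 -- new best
  Position 7 ('e'): repeat (last at 3), move window start to 4
  Position 7 ('e'): window [4,7] length 4
  Position 8 ('f'): window [4,8] length 5
  Position 9 ('a'): repeat (last at 4), move window start to 5
  Position 9 ('a'): window [5,9] length 5
  Position 10 ('g'): window [5,10] length 6 -- new best
Longest substring with no repeats: "hcefag" with length 6

6


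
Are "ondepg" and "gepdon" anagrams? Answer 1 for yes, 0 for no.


Strings: "ondepg", "gepdon"
Sorted first:  degnop
Sorted second: degnop
Sorted forms match => anagrams

1


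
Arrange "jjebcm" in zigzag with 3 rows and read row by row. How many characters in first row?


Zigzag "jjebcm" into 3 rows:
Placing characters:
  'j' => row 0
  'j' => row 1
  'e' => row 2
  'b' => row 1
  'c' => row 0
  'm' => row 1
Rows:
  Row 0: "jc"
  Row 1: "jbm"
  Row 2: "e"
First row length: 2

2


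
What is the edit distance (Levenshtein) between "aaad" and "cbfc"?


Computing edit distance: "aaad" -> "cbfc"
DP table:
           c    b    f    c
      0    1    2    3    4
  a   1    1    2    3    4
  a   2    2    2    3    4
  a   3    3    3    3    4
  d   4    4    4    4    4
Edit distance = dp[4][4] = 4

4


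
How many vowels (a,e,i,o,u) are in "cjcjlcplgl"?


Input: cjcjlcplgl
Checking each character:
  'c' at position 0: consonant
  'j' at position 1: consonant
  'c' at position 2: consonant
  'j' at position 3: consonant
  'l' at position 4: consonant
  'c' at position 5: consonant
  'p' at position 6: consonant
  'l' at position 7: consonant
  'g' at position 8: consonant
  'l' at position 9: consonant
Total vowels: 0

0


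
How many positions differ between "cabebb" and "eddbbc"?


Comparing "cabebb" and "eddbbc" position by position:
  Position 0: 'c' vs 'e' => DIFFER
  Position 1: 'a' vs 'd' => DIFFER
  Position 2: 'b' vs 'd' => DIFFER
  Position 3: 'e' vs 'b' => DIFFER
  Position 4: 'b' vs 'b' => same
  Position 5: 'b' vs 'c' => DIFFER
Positions that differ: 5

5


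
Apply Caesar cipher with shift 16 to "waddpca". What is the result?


Caesar cipher: shift "waddpca" by 16
  'w' (pos 22) + 16 = pos 12 = 'm'
  'a' (pos 0) + 16 = pos 16 = 'q'
  'd' (pos 3) + 16 = pos 19 = 't'
  'd' (pos 3) + 16 = pos 19 = 't'
  'p' (pos 15) + 16 = pos 5 = 'f'
  'c' (pos 2) + 16 = pos 18 = 's'
  'a' (pos 0) + 16 = pos 16 = 'q'
Result: mqttfsq

mqttfsq


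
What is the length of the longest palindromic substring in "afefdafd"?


Input: "afefdafd"
Checking substrings for palindromes:
  [1:4] "fef" (len 3) => palindrome
Longest palindromic substring: "fef" with length 3

3


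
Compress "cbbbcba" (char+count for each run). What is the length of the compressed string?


Input: cbbbcba
Runs:
  'c' x 1 => "c1"
  'b' x 3 => "b3"
  'c' x 1 => "c1"
  'b' x 1 => "b1"
  'a' x 1 => "a1"
Compressed: "c1b3c1b1a1"
Compressed length: 10

10


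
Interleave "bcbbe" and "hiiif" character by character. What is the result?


Interleaving "bcbbe" and "hiiif":
  Position 0: 'b' from first, 'h' from second => "bh"
  Position 1: 'c' from first, 'i' from second => "ci"
  Position 2: 'b' from first, 'i' from second => "bi"
  Position 3: 'b' from first, 'i' from second => "bi"
  Position 4: 'e' from first, 'f' from second => "ef"
Result: bhcibibief

bhcibibief


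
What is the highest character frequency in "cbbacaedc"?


Input: cbbacaedc
Character counts:
  'a': 2
  'b': 2
  'c': 3
  'd': 1
  'e': 1
Maximum frequency: 3

3


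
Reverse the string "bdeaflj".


Input: bdeaflj
Reading characters right to left:
  Position 6: 'j'
  Position 5: 'l'
  Position 4: 'f'
  Position 3: 'a'
  Position 2: 'e'
  Position 1: 'd'
  Position 0: 'b'
Reversed: jlfaedb

jlfaedb


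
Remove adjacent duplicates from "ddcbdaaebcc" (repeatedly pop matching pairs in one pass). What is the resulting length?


Input: ddcbdaaebcc
Stack-based adjacent duplicate removal:
  Read 'd': push. Stack: d
  Read 'd': matches stack top 'd' => pop. Stack: (empty)
  Read 'c': push. Stack: c
  Read 'b': push. Stack: cb
  Read 'd': push. Stack: cbd
  Read 'a': push. Stack: cbda
  Read 'a': matches stack top 'a' => pop. Stack: cbd
  Read 'e': push. Stack: cbde
  Read 'b': push. Stack: cbdeb
  Read 'c': push. Stack: cbdebc
  Read 'c': matches stack top 'c' => pop. Stack: cbdeb
Final stack: "cbdeb" (length 5)

5


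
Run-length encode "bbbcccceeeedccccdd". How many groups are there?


Input: bbbcccceeeedccccdd
Scanning for consecutive runs:
  Group 1: 'b' x 3 (positions 0-2)
  Group 2: 'c' x 4 (positions 3-6)
  Group 3: 'e' x 4 (positions 7-10)
  Group 4: 'd' x 1 (positions 11-11)
  Group 5: 'c' x 4 (positions 12-15)
  Group 6: 'd' x 2 (positions 16-17)
Total groups: 6

6


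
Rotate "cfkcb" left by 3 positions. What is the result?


Input: "cfkcb", rotate left by 3
First 3 characters: "cfk"
Remaining characters: "cb"
Concatenate remaining + first: "cb" + "cfk" = "cbcfk"

cbcfk


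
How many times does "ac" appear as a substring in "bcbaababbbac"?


Searching for "ac" in "bcbaababbbac"
Scanning each position:
  Position 0: "bc" => no
  Position 1: "cb" => no
  Position 2: "ba" => no
  Position 3: "aa" => no
  Position 4: "ab" => no
  Position 5: "ba" => no
  Position 6: "ab" => no
  Position 7: "bb" => no
  Position 8: "bb" => no
  Position 9: "ba" => no
  Position 10: "ac" => MATCH
Total occurrences: 1

1


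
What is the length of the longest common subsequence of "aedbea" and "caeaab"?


LCS of "aedbea" and "caeaab"
DP table:
           c    a    e    a    a    b
      0    0    0    0    0    0    0
  a   0    0    1    1    1    1    1
  e   0    0    1    2    2    2    2
  d   0    0    1    2    2    2    2
  b   0    0    1    2    2    2    3
  e   0    0    1    2    2    2    3
  a   0    0    1    2    3    3    3
LCS length = dp[6][6] = 3

3


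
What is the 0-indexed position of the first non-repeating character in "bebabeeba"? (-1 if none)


Input: bebabeeba
Character frequencies:
  'a': 2
  'b': 4
  'e': 3
Scanning left to right for freq == 1:
  Position 0 ('b'): freq=4, skip
  Position 1 ('e'): freq=3, skip
  Position 2 ('b'): freq=4, skip
  Position 3 ('a'): freq=2, skip
  Position 4 ('b'): freq=4, skip
  Position 5 ('e'): freq=3, skip
  Position 6 ('e'): freq=3, skip
  Position 7 ('b'): freq=4, skip
  Position 8 ('a'): freq=2, skip
  No unique character found => answer = -1

-1


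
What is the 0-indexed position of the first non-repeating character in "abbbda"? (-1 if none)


Input: abbbda
Character frequencies:
  'a': 2
  'b': 3
  'd': 1
Scanning left to right for freq == 1:
  Position 0 ('a'): freq=2, skip
  Position 1 ('b'): freq=3, skip
  Position 2 ('b'): freq=3, skip
  Position 3 ('b'): freq=3, skip
  Position 4 ('d'): unique! => answer = 4

4


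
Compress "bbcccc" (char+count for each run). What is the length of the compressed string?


Input: bbcccc
Runs:
  'b' x 2 => "b2"
  'c' x 4 => "c4"
Compressed: "b2c4"
Compressed length: 4

4


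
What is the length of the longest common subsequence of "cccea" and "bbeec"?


LCS of "cccea" and "bbeec"
DP table:
           b    b    e    e    c
      0    0    0    0    0    0
  c   0    0    0    0    0    1
  c   0    0    0    0    0    1
  c   0    0    0    0    0    1
  e   0    0    0    1    1    1
  a   0    0    0    1    1    1
LCS length = dp[5][5] = 1

1


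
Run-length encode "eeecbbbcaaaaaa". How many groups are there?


Input: eeecbbbcaaaaaa
Scanning for consecutive runs:
  Group 1: 'e' x 3 (positions 0-2)
  Group 2: 'c' x 1 (positions 3-3)
  Group 3: 'b' x 3 (positions 4-6)
  Group 4: 'c' x 1 (positions 7-7)
  Group 5: 'a' x 6 (positions 8-13)
Total groups: 5

5


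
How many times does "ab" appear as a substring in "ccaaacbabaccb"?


Searching for "ab" in "ccaaacbabaccb"
Scanning each position:
  Position 0: "cc" => no
  Position 1: "ca" => no
  Position 2: "aa" => no
  Position 3: "aa" => no
  Position 4: "ac" => no
  Position 5: "cb" => no
  Position 6: "ba" => no
  Position 7: "ab" => MATCH
  Position 8: "ba" => no
  Position 9: "ac" => no
  Position 10: "cc" => no
  Position 11: "cb" => no
Total occurrences: 1

1


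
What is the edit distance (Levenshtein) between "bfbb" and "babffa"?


Computing edit distance: "bfbb" -> "babffa"
DP table:
           b    a    b    f    f    a
      0    1    2    3    4    5    6
  b   1    0    1    2    3    4    5
  f   2    1    1    2    2    3    4
  b   3    2    2    1    2    3    4
  b   4    3    3    2    2    3    4
Edit distance = dp[4][6] = 4

4


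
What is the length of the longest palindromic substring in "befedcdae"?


Input: "befedcdae"
Checking substrings for palindromes:
  [1:4] "efe" (len 3) => palindrome
  [4:7] "dcd" (len 3) => palindrome
Longest palindromic substring: "efe" with length 3

3


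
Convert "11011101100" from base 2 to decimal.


Input: "11011101100" in base 2
Positional expansion:
  Digit '1' (value 1) x 2^10 = 1024
  Digit '1' (value 1) x 2^9 = 512
  Digit '0' (value 0) x 2^8 = 0
  Digit '1' (value 1) x 2^7 = 128
  Digit '1' (value 1) x 2^6 = 64
  Digit '1' (value 1) x 2^5 = 32
  Digit '0' (value 0) x 2^4 = 0
  Digit '1' (value 1) x 2^3 = 8
  Digit '1' (value 1) x 2^2 = 4
  Digit '0' (value 0) x 2^1 = 0
  Digit '0' (value 0) x 2^0 = 0
Sum = 1772

1772


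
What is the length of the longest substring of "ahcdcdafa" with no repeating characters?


Input: "ahcdcdafa"
Sliding window (track last position of each char):
  Position 0 ('a'): window [0,0] length 1 -- new best
  Position 1 ('h'): window [0,1] length 2 -- new best
  Position 2 ('c'): window [0,2] length 3 -- new best
  Position 3 ('d'): window [0,3] length 4 -- new best
  Position 4 ('c'): repeat (last at 2), move window start to 3
  Position 4 ('c'): window [3,4] length 2
  Position 5 ('d'): repeat (last at 3), move window start to 4
  Position 5 ('d'): window [4,5] length 2
  Position 6 ('a'): window [4,6] length 3
  Position 7 ('f'): window [4,7] length 4
  Position 8 ('a'): repeat (last at 6), move window start to 7
  Position 8 ('a'): window [7,8] length 2
Longest substring with no repeats: "ahcd" with length 4

4


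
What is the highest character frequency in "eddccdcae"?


Input: eddccdcae
Character counts:
  'a': 1
  'c': 3
  'd': 3
  'e': 2
Maximum frequency: 3

3


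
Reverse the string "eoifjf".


Input: eoifjf
Reading characters right to left:
  Position 5: 'f'
  Position 4: 'j'
  Position 3: 'f'
  Position 2: 'i'
  Position 1: 'o'
  Position 0: 'e'
Reversed: fjfioe

fjfioe


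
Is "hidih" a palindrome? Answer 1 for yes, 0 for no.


Input: hidih
Reversed: hidih
  Compare pos 0 ('h') with pos 4 ('h'): match
  Compare pos 1 ('i') with pos 3 ('i'): match
Result: palindrome

1


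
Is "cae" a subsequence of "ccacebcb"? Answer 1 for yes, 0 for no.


Check if "cae" is a subsequence of "ccacebcb"
Greedy scan:
  Position 0 ('c'): matches sub[0] = 'c'
  Position 1 ('c'): no match needed
  Position 2 ('a'): matches sub[1] = 'a'
  Position 3 ('c'): no match needed
  Position 4 ('e'): matches sub[2] = 'e'
  Position 5 ('b'): no match needed
  Position 6 ('c'): no match needed
  Position 7 ('b'): no match needed
All 3 characters matched => is a subsequence

1


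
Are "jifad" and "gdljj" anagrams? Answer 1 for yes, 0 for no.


Strings: "jifad", "gdljj"
Sorted first:  adfij
Sorted second: dgjjl
Differ at position 0: 'a' vs 'd' => not anagrams

0


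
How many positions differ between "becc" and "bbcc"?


Comparing "becc" and "bbcc" position by position:
  Position 0: 'b' vs 'b' => same
  Position 1: 'e' vs 'b' => DIFFER
  Position 2: 'c' vs 'c' => same
  Position 3: 'c' vs 'c' => same
Positions that differ: 1

1


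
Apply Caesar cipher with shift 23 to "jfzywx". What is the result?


Caesar cipher: shift "jfzywx" by 23
  'j' (pos 9) + 23 = pos 6 = 'g'
  'f' (pos 5) + 23 = pos 2 = 'c'
  'z' (pos 25) + 23 = pos 22 = 'w'
  'y' (pos 24) + 23 = pos 21 = 'v'
  'w' (pos 22) + 23 = pos 19 = 't'
  'x' (pos 23) + 23 = pos 20 = 'u'
Result: gcwvtu

gcwvtu


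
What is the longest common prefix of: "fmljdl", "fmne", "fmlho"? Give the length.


Words: fmljdl, fmne, fmlho
  Position 0: all 'f' => match
  Position 1: all 'm' => match
  Position 2: ('l', 'n', 'l') => mismatch, stop
LCP = "fm" (length 2)

2


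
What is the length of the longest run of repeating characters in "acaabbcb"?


Input: "acaabbcb"
Scanning for longest run:
  Position 1 ('c'): new char, reset run to 1
  Position 2 ('a'): new char, reset run to 1
  Position 3 ('a'): continues run of 'a', length=2
  Position 4 ('b'): new char, reset run to 1
  Position 5 ('b'): continues run of 'b', length=2
  Position 6 ('c'): new char, reset run to 1
  Position 7 ('b'): new char, reset run to 1
Longest run: 'a' with length 2

2


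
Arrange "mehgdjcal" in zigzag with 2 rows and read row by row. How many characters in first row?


Zigzag "mehgdjcal" into 2 rows:
Placing characters:
  'm' => row 0
  'e' => row 1
  'h' => row 0
  'g' => row 1
  'd' => row 0
  'j' => row 1
  'c' => row 0
  'a' => row 1
  'l' => row 0
Rows:
  Row 0: "mhdcl"
  Row 1: "egja"
First row length: 5

5


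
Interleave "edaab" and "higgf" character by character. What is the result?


Interleaving "edaab" and "higgf":
  Position 0: 'e' from first, 'h' from second => "eh"
  Position 1: 'd' from first, 'i' from second => "di"
  Position 2: 'a' from first, 'g' from second => "ag"
  Position 3: 'a' from first, 'g' from second => "ag"
  Position 4: 'b' from first, 'f' from second => "bf"
Result: ehdiagagbf

ehdiagagbf


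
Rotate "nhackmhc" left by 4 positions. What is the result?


Input: "nhackmhc", rotate left by 4
First 4 characters: "nhac"
Remaining characters: "kmhc"
Concatenate remaining + first: "kmhc" + "nhac" = "kmhcnhac"

kmhcnhac


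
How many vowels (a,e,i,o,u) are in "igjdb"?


Input: igjdb
Checking each character:
  'i' at position 0: vowel (running total: 1)
  'g' at position 1: consonant
  'j' at position 2: consonant
  'd' at position 3: consonant
  'b' at position 4: consonant
Total vowels: 1

1


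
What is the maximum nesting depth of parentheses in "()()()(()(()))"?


Input: "()()()(()(()))"
Tracking depth:
  Position 0 '(': depth becomes 1
  Position 1 ')': depth becomes 0
  Position 2 '(': depth becomes 1
  Position 3 ')': depth becomes 0
  Position 4 '(': depth becomes 1
  Position 5 ')': depth becomes 0
  Position 6 '(': depth becomes 1
  Position 7 '(': depth becomes 2
  Position 8 ')': depth becomes 1
  Position 9 '(': depth becomes 2
  Position 10 '(': depth becomes 3
  Position 11 ')': depth becomes 2
  Position 12 ')': depth becomes 1
  Position 13 ')': depth becomes 0
Maximum depth reached: 3

3


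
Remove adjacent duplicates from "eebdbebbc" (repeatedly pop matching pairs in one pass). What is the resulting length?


Input: eebdbebbc
Stack-based adjacent duplicate removal:
  Read 'e': push. Stack: e
  Read 'e': matches stack top 'e' => pop. Stack: (empty)
  Read 'b': push. Stack: b
  Read 'd': push. Stack: bd
  Read 'b': push. Stack: bdb
  Read 'e': push. Stack: bdbe
  Read 'b': push. Stack: bdbeb
  Read 'b': matches stack top 'b' => pop. Stack: bdbe
  Read 'c': push. Stack: bdbec
Final stack: "bdbec" (length 5)

5


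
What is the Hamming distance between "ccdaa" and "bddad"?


Comparing "ccdaa" and "bddad" position by position:
  Position 0: 'c' vs 'b' => differ
  Position 1: 'c' vs 'd' => differ
  Position 2: 'd' vs 'd' => same
  Position 3: 'a' vs 'a' => same
  Position 4: 'a' vs 'd' => differ
Total differences (Hamming distance): 3

3


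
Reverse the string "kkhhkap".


Input: kkhhkap
Reading characters right to left:
  Position 6: 'p'
  Position 5: 'a'
  Position 4: 'k'
  Position 3: 'h'
  Position 2: 'h'
  Position 1: 'k'
  Position 0: 'k'
Reversed: pakhhkk

pakhhkk


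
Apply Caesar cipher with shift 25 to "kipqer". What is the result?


Caesar cipher: shift "kipqer" by 25
  'k' (pos 10) + 25 = pos 9 = 'j'
  'i' (pos 8) + 25 = pos 7 = 'h'
  'p' (pos 15) + 25 = pos 14 = 'o'
  'q' (pos 16) + 25 = pos 15 = 'p'
  'e' (pos 4) + 25 = pos 3 = 'd'
  'r' (pos 17) + 25 = pos 16 = 'q'
Result: jhopdq

jhopdq


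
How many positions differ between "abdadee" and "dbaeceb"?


Comparing "abdadee" and "dbaeceb" position by position:
  Position 0: 'a' vs 'd' => DIFFER
  Position 1: 'b' vs 'b' => same
  Position 2: 'd' vs 'a' => DIFFER
  Position 3: 'a' vs 'e' => DIFFER
  Position 4: 'd' vs 'c' => DIFFER
  Position 5: 'e' vs 'e' => same
  Position 6: 'e' vs 'b' => DIFFER
Positions that differ: 5

5


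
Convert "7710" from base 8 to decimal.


Input: "7710" in base 8
Positional expansion:
  Digit '7' (value 7) x 8^3 = 3584
  Digit '7' (value 7) x 8^2 = 448
  Digit '1' (value 1) x 8^1 = 8
  Digit '0' (value 0) x 8^0 = 0
Sum = 4040

4040


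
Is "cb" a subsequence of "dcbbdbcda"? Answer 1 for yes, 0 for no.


Check if "cb" is a subsequence of "dcbbdbcda"
Greedy scan:
  Position 0 ('d'): no match needed
  Position 1 ('c'): matches sub[0] = 'c'
  Position 2 ('b'): matches sub[1] = 'b'
  Position 3 ('b'): no match needed
  Position 4 ('d'): no match needed
  Position 5 ('b'): no match needed
  Position 6 ('c'): no match needed
  Position 7 ('d'): no match needed
  Position 8 ('a'): no match needed
All 2 characters matched => is a subsequence

1


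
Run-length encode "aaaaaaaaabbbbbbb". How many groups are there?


Input: aaaaaaaaabbbbbbb
Scanning for consecutive runs:
  Group 1: 'a' x 9 (positions 0-8)
  Group 2: 'b' x 7 (positions 9-15)
Total groups: 2

2
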